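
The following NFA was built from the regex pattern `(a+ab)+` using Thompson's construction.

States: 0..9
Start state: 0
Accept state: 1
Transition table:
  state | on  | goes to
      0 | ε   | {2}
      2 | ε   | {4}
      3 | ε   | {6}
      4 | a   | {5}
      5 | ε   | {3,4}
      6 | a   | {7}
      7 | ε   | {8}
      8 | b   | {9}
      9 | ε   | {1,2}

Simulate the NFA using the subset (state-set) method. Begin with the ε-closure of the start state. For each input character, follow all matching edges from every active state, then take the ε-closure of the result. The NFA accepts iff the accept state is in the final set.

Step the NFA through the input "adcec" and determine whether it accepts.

initial (ε-close {0}): {0,2,4}
'a' @ 1: {3,4,5,6}
'd' @ 2: {}  — state set empty
rest 'cec' ignored (set empty)
end set {} — state 1 not in

Answer: REJECT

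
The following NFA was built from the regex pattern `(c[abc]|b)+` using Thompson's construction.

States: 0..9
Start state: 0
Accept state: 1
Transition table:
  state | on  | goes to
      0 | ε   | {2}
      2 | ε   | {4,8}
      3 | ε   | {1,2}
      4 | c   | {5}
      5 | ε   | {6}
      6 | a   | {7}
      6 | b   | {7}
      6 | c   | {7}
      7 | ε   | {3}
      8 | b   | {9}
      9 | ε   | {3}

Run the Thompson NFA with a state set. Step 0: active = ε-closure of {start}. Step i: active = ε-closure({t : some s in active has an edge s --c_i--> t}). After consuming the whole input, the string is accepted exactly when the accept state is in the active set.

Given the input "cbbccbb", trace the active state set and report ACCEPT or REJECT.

S₀ = ε-closure({0}) = {0,2,4,8}
'c' @ 1: {5,6}
'b' @ 2: {1,2,3,4,7,8}  (accept∈set)
'b' @ 3: {1,2,3,4,8,9}  (accept∈set)
'c' @ 4: {5,6}
'c' @ 5: {1,2,3,4,7,8}  (accept∈set)
'b' @ 6: {1,2,3,4,8,9}  (accept∈set)
'b' @ 7: {1,2,3,4,8,9}  (accept∈set)
after full input: {1,2,3,4,8,9}  (accept=1 in)

Answer: ACCEPT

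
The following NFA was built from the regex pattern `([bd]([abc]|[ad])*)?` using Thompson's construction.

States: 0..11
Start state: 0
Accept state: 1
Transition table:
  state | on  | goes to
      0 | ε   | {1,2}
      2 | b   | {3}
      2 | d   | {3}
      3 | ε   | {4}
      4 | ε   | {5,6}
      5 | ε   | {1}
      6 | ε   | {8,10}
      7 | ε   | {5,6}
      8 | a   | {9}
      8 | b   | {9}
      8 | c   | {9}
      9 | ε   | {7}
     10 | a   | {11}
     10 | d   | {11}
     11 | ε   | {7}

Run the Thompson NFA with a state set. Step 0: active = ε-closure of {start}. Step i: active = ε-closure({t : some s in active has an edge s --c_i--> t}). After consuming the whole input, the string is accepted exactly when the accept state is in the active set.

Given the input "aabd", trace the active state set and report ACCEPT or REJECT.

Answer: REJECT

Trace:
initial (ε-close {0}): {0,1,2}
'a' @ 1: {}  — no active states
rest 'abd' ignored (set empty)
end set {} — state 1 not in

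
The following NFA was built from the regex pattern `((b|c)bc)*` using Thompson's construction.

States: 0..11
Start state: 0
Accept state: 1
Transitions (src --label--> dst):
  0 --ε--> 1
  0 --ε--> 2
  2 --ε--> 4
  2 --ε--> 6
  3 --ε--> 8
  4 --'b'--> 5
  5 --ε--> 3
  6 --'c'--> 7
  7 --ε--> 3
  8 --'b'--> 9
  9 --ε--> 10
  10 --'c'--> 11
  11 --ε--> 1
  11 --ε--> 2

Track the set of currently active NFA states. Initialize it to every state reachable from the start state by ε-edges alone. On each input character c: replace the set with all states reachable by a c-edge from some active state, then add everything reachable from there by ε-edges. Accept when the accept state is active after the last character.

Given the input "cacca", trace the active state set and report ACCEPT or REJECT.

start: ε-closure({0}) = {0,1,2,4,6}
'c' @ 1: {3,7,8}
'a' @ 2: {}  — dead — no transitions
rest 'cca' ignored (set empty)
final: {}; accept 1 not in set

Answer: REJECT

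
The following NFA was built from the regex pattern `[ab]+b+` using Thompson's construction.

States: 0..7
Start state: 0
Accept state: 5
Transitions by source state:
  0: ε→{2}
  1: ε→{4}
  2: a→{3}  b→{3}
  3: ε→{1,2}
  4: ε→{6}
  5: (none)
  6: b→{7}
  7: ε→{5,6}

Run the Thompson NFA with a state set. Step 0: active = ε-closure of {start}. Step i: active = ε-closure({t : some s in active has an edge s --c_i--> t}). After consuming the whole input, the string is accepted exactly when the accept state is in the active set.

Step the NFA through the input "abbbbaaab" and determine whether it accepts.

Answer: ACCEPT

Trace:
S₀ = ε-closure({0}) = {0,2}
'a' @ 1: {1,2,3,4,6}
'b' @ 2: {1,2,3,4,5,6,7}  [accepting]
'b' @ 3: {1,2,3,4,5,6,7}  [accepting]
'b' @ 4: {1,2,3,4,5,6,7}  [accepting]
'b' @ 5: {1,2,3,4,5,6,7}  [accepting]
'a' @ 6: {1,2,3,4,6}
'a' @ 7: {1,2,3,4,6}
'a' @ 8: {1,2,3,4,6}
'b' @ 9: {1,2,3,4,5,6,7}  [accepting]
end set {1,2,3,4,5,6,7} — state 5 in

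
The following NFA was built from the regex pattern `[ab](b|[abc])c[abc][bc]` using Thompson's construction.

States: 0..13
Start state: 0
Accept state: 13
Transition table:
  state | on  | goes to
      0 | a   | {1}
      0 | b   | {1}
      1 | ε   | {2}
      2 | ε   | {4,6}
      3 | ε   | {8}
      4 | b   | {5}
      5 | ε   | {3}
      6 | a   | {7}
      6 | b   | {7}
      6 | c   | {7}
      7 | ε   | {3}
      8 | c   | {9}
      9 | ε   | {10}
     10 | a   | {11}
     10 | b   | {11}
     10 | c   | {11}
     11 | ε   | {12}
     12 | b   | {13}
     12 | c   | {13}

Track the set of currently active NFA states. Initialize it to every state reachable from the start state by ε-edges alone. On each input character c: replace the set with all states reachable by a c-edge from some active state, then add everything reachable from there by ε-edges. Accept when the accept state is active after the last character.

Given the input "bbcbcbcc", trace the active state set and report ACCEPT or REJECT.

S₀ = ε-closure({0}) = {0}
'b' @ 1: {1,2,4,6}
'b' @ 2: {3,5,7,8}
'c' @ 3: {9,10}
'b' @ 4: {11,12}
'c' @ 5: {13}  ✓accept
'b' @ 6: {}  — no active states
rest 'cc' ignored (set empty)
end set {} — state 13 not in

Answer: REJECT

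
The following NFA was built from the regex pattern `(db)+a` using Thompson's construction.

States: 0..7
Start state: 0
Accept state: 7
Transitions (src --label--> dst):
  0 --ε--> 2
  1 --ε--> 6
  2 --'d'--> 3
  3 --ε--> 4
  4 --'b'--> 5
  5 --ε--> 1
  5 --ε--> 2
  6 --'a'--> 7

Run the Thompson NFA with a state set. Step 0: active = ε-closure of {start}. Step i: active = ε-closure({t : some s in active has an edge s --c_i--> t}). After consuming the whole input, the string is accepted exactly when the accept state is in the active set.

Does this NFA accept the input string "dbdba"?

Answer: ACCEPT

Trace:
S₀ = ε-closure({0}) = {0,2}
'd' @ 1: {3,4}
'b' @ 2: {1,2,5,6}
'd' @ 3: {3,4}
'b' @ 4: {1,2,5,6}
'a' @ 5: {7}  (accept∈set)
end set {7} — state 7 in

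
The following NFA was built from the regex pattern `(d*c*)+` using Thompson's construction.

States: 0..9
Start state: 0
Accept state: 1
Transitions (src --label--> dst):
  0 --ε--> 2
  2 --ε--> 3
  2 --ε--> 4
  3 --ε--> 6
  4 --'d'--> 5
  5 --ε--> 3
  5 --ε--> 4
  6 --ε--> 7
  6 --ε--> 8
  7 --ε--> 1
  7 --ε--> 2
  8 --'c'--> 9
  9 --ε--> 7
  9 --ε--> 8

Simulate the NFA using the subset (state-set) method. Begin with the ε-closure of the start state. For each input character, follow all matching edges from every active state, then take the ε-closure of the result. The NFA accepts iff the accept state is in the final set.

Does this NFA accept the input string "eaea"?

start: ε-closure({0}) = {0,1,2,3,4,6,7,8}
'e' @ 1: {}  — no active states
rest 'aea' ignored (set empty)
end set {} — state 1 not in

Answer: REJECT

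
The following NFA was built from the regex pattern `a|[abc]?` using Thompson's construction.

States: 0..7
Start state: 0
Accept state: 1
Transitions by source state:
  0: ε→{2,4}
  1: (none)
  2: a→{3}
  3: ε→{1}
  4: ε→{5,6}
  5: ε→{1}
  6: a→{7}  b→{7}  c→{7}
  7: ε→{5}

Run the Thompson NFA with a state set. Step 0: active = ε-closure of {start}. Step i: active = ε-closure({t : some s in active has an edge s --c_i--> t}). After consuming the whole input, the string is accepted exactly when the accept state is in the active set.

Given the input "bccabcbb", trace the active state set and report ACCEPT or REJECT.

Answer: REJECT

Steps:
initial (ε-close {0}): {0,1,2,4,5,6}
'b' @ 1: {1,5,7}  ✓accept
'c' @ 2: {}  — dead — no transitions
rest 'cabcbb' ignored (set empty)
after full input: {}  (accept=1 not in)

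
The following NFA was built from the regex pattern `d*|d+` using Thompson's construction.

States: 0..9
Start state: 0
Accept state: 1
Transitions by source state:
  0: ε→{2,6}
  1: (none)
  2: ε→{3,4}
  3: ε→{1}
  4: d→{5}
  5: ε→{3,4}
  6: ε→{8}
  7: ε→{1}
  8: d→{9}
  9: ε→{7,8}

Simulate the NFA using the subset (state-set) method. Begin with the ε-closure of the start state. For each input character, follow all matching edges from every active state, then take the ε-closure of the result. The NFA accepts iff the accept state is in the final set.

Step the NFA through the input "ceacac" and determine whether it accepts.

initial (ε-close {0}): {0,1,2,3,4,6,8}
'c' @ 1: {}  — dead — no transitions
rest 'eacac' ignored (set empty)
end set {} — state 1 not in

Answer: REJECT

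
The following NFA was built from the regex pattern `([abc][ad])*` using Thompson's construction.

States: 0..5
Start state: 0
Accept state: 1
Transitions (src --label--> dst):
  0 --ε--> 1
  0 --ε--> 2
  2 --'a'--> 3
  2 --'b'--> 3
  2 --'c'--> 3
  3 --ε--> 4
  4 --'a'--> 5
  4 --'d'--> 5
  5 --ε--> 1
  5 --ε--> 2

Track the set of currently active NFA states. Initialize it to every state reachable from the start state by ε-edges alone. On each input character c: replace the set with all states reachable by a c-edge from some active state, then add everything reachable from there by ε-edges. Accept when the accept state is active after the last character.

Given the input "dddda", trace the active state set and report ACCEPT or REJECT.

start: ε-closure({0}) = {0,1,2}
'd' @ 1: {}  — dead — no transitions
rest 'ddda' ignored (set empty)
end set {} — state 1 not in

Answer: REJECT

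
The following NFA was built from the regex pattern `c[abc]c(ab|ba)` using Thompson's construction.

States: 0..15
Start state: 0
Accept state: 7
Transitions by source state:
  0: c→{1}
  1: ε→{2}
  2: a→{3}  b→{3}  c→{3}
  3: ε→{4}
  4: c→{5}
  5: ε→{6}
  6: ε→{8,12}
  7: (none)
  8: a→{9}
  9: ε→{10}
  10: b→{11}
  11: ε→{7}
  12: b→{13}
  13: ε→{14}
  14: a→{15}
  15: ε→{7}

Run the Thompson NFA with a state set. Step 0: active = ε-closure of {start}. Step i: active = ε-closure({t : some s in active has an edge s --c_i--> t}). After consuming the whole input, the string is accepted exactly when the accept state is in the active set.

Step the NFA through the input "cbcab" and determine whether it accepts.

Answer: ACCEPT

Trace:
initial (ε-close {0}): {0}
'c' @ 1: {1,2}
'b' @ 2: {3,4}
'c' @ 3: {5,6,8,12}
'a' @ 4: {9,10}
'b' @ 5: {7,11}  ✓accept
final: {7,11}; accept 7 in set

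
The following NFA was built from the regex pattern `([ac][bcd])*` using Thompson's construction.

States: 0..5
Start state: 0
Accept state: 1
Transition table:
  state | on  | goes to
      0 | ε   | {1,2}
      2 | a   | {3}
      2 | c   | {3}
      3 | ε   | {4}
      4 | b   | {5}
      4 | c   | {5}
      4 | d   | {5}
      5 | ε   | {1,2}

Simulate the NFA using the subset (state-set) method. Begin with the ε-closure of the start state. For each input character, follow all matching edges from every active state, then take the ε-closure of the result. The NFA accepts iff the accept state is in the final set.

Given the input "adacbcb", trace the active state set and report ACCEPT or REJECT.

initial (ε-close {0}): {0,1,2}
'a' @ 1: {3,4}
'd' @ 2: {1,2,5}  (accept∈set)
'a' @ 3: {3,4}
'c' @ 4: {1,2,5}  (accept∈set)
'b' @ 5: {}  — no active states
rest 'cb' ignored (set empty)
end set {} — state 1 not in

Answer: REJECT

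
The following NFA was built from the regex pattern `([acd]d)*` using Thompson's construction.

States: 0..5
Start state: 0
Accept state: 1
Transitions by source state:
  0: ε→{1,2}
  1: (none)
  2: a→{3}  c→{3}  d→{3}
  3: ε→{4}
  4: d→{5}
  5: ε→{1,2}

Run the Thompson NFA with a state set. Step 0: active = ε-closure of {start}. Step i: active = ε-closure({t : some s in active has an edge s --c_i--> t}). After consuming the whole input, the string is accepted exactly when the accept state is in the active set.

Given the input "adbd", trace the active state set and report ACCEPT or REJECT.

S₀ = ε-closure({0}) = {0,1,2}
'a' @ 1: {3,4}
'd' @ 2: {1,2,5}  [accepting]
'b' @ 3: {}  — dead — no transitions
rest 'd' ignored (set empty)
final: {}; accept 1 not in set

Answer: REJECT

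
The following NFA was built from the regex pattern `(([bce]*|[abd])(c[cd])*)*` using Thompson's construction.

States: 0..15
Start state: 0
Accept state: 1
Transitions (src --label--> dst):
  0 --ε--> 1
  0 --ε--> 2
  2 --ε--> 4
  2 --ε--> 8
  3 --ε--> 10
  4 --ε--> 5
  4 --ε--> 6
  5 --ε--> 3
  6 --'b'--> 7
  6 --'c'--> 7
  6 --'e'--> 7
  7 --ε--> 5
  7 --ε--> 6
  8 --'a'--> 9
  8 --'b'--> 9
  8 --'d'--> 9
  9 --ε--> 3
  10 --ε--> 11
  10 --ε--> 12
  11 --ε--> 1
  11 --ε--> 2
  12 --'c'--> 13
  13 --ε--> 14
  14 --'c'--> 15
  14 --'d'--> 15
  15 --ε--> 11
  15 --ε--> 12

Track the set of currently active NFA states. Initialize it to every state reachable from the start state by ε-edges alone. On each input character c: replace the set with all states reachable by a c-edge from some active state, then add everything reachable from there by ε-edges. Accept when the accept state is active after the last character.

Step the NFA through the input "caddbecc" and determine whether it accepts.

Answer: ACCEPT

Trace:
start: ε-closure({0}) = {0,1,2,3,4,5,6,8,10,11,12}
'c' @ 1: {1,2,3,4,5,6,7,8,10,11,12,13,14}  (accept∈set)
'a' @ 2: {1,2,3,4,5,6,8,9,10,11,12}  (accept∈set)
'd' @ 3: {1,2,3,4,5,6,8,9,10,11,12}  (accept∈set)
'd' @ 4: {1,2,3,4,5,6,8,9,10,11,12}  (accept∈set)
'b' @ 5: {1,2,3,4,5,6,7,8,9,10,11,12}  (accept∈set)
'e' @ 6: {1,2,3,4,5,6,7,8,10,11,12}  (accept∈set)
'c' @ 7: {1,2,3,4,5,6,7,8,10,11,12,13,14}  (accept∈set)
'c' @ 8: {1,2,3,4,5,6,7,8,10,11,12,13,14,15}  (accept∈set)
end set {1,2,3,4,5,6,7,8,10,11,12,13,14,15} — state 1 in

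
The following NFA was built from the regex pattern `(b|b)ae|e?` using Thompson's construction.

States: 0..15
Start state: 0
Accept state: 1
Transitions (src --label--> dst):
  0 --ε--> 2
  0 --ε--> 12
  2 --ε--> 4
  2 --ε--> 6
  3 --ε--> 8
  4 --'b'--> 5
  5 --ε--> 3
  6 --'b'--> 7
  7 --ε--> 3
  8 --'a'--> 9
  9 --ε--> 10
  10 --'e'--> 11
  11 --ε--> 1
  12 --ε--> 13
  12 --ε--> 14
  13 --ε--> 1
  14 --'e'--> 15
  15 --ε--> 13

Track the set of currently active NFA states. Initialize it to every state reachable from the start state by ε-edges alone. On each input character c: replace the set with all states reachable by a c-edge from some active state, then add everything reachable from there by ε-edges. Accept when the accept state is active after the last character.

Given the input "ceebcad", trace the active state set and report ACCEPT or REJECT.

S₀ = ε-closure({0}) = {0,1,2,4,6,12,13,14}
'c' @ 1: {}  — state set empty
rest 'eebcad' ignored (set empty)
final: {}; accept 1 not in set

Answer: REJECT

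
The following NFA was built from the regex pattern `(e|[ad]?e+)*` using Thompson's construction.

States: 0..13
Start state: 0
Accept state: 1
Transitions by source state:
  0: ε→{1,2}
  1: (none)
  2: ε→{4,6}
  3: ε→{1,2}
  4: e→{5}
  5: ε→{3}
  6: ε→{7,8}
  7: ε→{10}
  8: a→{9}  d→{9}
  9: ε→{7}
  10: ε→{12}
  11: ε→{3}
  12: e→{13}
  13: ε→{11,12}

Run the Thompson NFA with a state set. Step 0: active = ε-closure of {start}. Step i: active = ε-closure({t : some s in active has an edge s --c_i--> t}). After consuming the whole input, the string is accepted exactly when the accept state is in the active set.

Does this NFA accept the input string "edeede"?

Answer: ACCEPT

Trace:
S₀ = ε-closure({0}) = {0,1,2,4,6,7,8,10,12}
'e' @ 1: {1,2,3,4,5,6,7,8,10,11,12,13}  [accepting]
'd' @ 2: {7,9,10,12}
'e' @ 3: {1,2,3,4,6,7,8,10,11,12,13}  [accepting]
'e' @ 4: {1,2,3,4,5,6,7,8,10,11,12,13}  [accepting]
'd' @ 5: {7,9,10,12}
'e' @ 6: {1,2,3,4,6,7,8,10,11,12,13}  [accepting]
final: {1,2,3,4,6,7,8,10,11,12,13}; accept 1 in set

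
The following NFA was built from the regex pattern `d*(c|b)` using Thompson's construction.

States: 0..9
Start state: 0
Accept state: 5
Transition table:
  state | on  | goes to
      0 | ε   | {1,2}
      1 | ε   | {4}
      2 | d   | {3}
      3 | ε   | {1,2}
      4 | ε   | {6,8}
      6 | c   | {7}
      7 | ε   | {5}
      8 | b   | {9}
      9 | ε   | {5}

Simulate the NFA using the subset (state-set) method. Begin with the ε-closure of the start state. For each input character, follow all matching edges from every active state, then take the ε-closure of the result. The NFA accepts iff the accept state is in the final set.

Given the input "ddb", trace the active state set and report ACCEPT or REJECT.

Answer: ACCEPT

Derivation:
S₀ = ε-closure({0}) = {0,1,2,4,6,8}
'd' @ 1: {1,2,3,4,6,8}
'd' @ 2: {1,2,3,4,6,8}
'b' @ 3: {5,9}  [accepting]
end set {5,9} — state 5 in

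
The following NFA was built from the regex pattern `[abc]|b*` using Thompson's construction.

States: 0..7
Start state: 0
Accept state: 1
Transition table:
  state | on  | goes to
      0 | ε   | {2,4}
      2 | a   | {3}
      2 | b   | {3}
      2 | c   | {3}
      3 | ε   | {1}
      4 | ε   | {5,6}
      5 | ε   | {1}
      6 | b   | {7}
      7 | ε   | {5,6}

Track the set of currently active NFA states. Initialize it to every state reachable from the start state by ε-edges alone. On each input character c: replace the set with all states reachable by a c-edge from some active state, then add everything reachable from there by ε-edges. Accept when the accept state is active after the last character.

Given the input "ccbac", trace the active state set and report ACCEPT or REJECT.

Answer: REJECT

Derivation:
start: ε-closure({0}) = {0,1,2,4,5,6}
'c' @ 1: {1,3}  [accepting]
'c' @ 2: {}  — state set empty
rest 'bac' ignored (set empty)
end set {} — state 1 not in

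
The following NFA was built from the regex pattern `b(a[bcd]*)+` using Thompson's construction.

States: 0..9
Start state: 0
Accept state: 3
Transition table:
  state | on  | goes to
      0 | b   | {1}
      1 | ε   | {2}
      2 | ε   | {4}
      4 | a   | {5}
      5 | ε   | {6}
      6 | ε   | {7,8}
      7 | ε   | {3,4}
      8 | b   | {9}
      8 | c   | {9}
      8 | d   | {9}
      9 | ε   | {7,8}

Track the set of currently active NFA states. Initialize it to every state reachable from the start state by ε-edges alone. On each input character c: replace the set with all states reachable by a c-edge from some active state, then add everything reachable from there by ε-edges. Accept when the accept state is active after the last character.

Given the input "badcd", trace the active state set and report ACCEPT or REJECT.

Answer: ACCEPT

Trace:
S₀ = ε-closure({0}) = {0}
'b' @ 1: {1,2,4}
'a' @ 2: {3,4,5,6,7,8}  ✓accept
'd' @ 3: {3,4,7,8,9}  ✓accept
'c' @ 4: {3,4,7,8,9}  ✓accept
'd' @ 5: {3,4,7,8,9}  ✓accept
final: {3,4,7,8,9}; accept 3 in set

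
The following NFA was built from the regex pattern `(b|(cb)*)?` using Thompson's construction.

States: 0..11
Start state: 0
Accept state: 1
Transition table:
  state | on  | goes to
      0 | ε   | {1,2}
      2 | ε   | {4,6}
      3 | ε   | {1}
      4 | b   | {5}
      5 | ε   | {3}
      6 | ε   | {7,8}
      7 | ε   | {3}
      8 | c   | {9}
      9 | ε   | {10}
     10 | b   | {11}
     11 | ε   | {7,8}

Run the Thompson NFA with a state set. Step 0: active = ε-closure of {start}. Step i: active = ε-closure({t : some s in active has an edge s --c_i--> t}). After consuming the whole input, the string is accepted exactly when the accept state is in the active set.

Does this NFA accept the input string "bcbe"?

Answer: REJECT

Derivation:
initial (ε-close {0}): {0,1,2,3,4,6,7,8}
'b' @ 1: {1,3,5}  (accept∈set)
'c' @ 2: {}  — dead — no transitions
rest 'be' ignored (set empty)
final: {}; accept 1 not in set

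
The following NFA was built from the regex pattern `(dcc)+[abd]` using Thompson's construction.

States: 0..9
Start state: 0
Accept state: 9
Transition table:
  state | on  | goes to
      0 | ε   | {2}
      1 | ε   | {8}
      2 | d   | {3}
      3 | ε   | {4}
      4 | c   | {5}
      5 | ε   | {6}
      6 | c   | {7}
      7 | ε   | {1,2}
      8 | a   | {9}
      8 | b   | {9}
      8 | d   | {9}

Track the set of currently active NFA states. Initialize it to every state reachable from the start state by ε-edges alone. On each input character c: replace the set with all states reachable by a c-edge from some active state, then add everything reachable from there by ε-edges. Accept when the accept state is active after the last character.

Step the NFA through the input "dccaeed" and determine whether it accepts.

Answer: REJECT

Steps:
initial (ε-close {0}): {0,2}
'd' @ 1: {3,4}
'c' @ 2: {5,6}
'c' @ 3: {1,2,7,8}
'a' @ 4: {9}  (accept∈set)
'e' @ 5: {}  — no active states
rest 'ed' ignored (set empty)
final: {}; accept 9 not in set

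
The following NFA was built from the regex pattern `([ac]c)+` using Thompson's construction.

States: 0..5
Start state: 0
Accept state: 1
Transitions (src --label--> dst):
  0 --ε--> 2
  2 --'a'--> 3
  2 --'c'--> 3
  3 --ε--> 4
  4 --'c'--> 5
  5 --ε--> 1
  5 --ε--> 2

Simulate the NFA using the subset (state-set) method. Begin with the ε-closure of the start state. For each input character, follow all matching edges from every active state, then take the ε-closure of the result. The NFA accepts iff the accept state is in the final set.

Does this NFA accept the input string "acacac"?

start: ε-closure({0}) = {0,2}
'a' @ 1: {3,4}
'c' @ 2: {1,2,5}  (accept∈set)
'a' @ 3: {3,4}
'c' @ 4: {1,2,5}  (accept∈set)
'a' @ 5: {3,4}
'c' @ 6: {1,2,5}  (accept∈set)
after full input: {1,2,5}  (accept=1 in)

Answer: ACCEPT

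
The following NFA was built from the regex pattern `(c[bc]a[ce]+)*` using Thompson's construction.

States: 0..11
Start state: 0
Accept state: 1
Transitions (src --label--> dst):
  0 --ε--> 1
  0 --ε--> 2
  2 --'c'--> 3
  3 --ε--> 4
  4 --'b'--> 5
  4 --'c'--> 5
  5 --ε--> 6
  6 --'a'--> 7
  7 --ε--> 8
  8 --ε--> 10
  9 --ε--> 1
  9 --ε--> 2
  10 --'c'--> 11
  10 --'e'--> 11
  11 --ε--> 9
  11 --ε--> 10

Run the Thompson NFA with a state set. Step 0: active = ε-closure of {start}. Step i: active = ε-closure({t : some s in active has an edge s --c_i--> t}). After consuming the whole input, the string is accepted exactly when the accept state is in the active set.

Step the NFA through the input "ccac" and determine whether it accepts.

initial (ε-close {0}): {0,1,2}
'c' @ 1: {3,4}
'c' @ 2: {5,6}
'a' @ 3: {7,8,10}
'c' @ 4: {1,2,9,10,11}  ✓accept
end set {1,2,9,10,11} — state 1 in

Answer: ACCEPT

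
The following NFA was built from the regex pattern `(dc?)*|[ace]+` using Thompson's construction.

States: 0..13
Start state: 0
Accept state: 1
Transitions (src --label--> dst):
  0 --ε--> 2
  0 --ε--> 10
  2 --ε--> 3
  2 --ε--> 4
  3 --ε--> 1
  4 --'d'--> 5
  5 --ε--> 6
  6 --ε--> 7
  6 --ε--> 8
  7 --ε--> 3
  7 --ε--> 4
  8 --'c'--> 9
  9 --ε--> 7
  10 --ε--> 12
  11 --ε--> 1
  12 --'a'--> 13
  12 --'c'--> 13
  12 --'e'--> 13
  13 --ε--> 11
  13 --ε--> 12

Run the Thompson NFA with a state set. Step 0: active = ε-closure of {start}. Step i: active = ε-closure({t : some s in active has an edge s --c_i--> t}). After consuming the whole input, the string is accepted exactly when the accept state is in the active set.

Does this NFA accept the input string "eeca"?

Answer: ACCEPT

Derivation:
start: ε-closure({0}) = {0,1,2,3,4,10,12}
'e' @ 1: {1,11,12,13}  ✓accept
'e' @ 2: {1,11,12,13}  ✓accept
'c' @ 3: {1,11,12,13}  ✓accept
'a' @ 4: {1,11,12,13}  ✓accept
end set {1,11,12,13} — state 1 in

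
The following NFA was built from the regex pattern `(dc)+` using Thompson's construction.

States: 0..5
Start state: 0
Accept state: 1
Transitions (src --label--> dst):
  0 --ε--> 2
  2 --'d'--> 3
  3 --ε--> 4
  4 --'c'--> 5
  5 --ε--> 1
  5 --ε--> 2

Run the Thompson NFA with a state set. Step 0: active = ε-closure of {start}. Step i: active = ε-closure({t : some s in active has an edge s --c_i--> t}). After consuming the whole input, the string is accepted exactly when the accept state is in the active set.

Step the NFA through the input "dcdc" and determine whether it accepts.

Answer: ACCEPT

Derivation:
start: ε-closure({0}) = {0,2}
'd' @ 1: {3,4}
'c' @ 2: {1,2,5}  ✓accept
'd' @ 3: {3,4}
'c' @ 4: {1,2,5}  ✓accept
final: {1,2,5}; accept 1 in set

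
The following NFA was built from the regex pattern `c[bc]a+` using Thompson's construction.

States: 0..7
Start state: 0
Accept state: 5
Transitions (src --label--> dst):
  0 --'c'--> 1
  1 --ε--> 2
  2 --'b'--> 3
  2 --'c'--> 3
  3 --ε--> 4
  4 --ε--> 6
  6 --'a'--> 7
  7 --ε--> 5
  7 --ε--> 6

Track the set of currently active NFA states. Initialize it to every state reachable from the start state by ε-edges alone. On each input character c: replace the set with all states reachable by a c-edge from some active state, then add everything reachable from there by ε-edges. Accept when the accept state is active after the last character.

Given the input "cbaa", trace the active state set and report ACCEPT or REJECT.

Answer: ACCEPT

Derivation:
initial (ε-close {0}): {0}
'c' @ 1: {1,2}
'b' @ 2: {3,4,6}
'a' @ 3: {5,6,7}  (accept∈set)
'a' @ 4: {5,6,7}  (accept∈set)
final: {5,6,7}; accept 5 in set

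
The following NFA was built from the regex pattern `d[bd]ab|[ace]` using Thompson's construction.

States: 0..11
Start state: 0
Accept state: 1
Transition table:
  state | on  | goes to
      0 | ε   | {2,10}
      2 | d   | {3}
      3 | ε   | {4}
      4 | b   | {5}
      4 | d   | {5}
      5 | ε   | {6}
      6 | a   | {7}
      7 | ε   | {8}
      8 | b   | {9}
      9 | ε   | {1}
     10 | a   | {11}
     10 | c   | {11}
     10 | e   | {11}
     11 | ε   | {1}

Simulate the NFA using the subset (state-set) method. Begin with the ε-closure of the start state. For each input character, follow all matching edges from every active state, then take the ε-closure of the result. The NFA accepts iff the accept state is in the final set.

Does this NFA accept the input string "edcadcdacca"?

Answer: REJECT

Derivation:
S₀ = ε-closure({0}) = {0,2,10}
'e' @ 1: {1,11}  (accept∈set)
'd' @ 2: {}  — dead — no transitions
rest 'cadcdacca' ignored (set empty)
after full input: {}  (accept=1 not in)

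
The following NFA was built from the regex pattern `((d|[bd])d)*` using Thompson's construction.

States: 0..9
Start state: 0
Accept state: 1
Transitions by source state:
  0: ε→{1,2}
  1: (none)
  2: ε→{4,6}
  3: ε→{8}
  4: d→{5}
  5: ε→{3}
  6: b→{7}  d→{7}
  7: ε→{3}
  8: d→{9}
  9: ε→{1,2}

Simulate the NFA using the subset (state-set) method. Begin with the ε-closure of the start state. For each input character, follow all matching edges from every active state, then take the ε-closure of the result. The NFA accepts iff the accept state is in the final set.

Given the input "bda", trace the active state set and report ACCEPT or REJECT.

initial (ε-close {0}): {0,1,2,4,6}
'b' @ 1: {3,7,8}
'd' @ 2: {1,2,4,6,9}  ✓accept
'a' @ 3: {}  — dead — no transitions
end set {} — state 1 not in

Answer: REJECT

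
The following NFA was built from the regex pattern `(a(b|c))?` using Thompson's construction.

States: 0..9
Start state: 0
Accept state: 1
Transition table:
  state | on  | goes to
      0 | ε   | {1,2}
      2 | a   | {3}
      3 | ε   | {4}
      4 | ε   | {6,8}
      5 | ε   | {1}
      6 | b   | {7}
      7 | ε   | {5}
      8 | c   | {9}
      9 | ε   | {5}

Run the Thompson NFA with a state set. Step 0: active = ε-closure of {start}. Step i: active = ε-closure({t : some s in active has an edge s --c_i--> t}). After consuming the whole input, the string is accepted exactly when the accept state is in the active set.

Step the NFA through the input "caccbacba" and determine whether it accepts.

initial (ε-close {0}): {0,1,2}
'c' @ 1: {}  — state set empty
rest 'accbacba' ignored (set empty)
after full input: {}  (accept=1 not in)

Answer: REJECT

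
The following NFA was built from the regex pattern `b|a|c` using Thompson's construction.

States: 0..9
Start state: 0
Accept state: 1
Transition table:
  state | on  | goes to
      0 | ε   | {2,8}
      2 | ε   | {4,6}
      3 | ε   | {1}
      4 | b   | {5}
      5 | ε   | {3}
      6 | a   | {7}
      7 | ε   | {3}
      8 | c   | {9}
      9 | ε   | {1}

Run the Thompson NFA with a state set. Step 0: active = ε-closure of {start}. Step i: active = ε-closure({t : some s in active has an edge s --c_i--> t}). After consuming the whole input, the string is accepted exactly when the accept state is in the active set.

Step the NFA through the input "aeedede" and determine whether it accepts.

Answer: REJECT

Trace:
S₀ = ε-closure({0}) = {0,2,4,6,8}
'a' @ 1: {1,3,7}  (accept∈set)
'e' @ 2: {}  — no active states
rest 'edede' ignored (set empty)
end set {} — state 1 not in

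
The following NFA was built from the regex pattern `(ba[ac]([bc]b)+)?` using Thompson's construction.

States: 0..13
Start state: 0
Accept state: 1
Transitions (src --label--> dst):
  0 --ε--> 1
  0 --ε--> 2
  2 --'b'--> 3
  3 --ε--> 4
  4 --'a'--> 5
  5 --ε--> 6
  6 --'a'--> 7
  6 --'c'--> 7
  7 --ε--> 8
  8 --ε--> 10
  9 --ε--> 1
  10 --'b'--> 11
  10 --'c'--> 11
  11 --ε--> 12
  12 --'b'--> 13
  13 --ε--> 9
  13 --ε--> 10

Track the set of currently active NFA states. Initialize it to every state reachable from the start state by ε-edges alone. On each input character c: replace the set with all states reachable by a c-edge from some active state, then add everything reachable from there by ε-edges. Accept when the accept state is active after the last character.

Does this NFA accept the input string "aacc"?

initial (ε-close {0}): {0,1,2}
'a' @ 1: {}  — state set empty
rest 'acc' ignored (set empty)
final: {}; accept 1 not in set

Answer: REJECT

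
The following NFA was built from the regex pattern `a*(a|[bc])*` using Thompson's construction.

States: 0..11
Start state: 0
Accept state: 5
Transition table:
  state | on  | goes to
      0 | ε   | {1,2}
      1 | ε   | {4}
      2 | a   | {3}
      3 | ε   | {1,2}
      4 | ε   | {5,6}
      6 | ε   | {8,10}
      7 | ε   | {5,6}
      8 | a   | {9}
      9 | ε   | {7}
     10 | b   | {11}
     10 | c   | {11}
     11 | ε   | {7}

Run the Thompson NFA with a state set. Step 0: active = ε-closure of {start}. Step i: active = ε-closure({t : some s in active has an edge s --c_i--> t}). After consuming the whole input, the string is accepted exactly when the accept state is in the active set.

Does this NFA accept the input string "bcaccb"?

initial (ε-close {0}): {0,1,2,4,5,6,8,10}
'b' @ 1: {5,6,7,8,10,11}  ✓accept
'c' @ 2: {5,6,7,8,10,11}  ✓accept
'a' @ 3: {5,6,7,8,9,10}  ✓accept
'c' @ 4: {5,6,7,8,10,11}  ✓accept
'c' @ 5: {5,6,7,8,10,11}  ✓accept
'b' @ 6: {5,6,7,8,10,11}  ✓accept
after full input: {5,6,7,8,10,11}  (accept=5 in)

Answer: ACCEPT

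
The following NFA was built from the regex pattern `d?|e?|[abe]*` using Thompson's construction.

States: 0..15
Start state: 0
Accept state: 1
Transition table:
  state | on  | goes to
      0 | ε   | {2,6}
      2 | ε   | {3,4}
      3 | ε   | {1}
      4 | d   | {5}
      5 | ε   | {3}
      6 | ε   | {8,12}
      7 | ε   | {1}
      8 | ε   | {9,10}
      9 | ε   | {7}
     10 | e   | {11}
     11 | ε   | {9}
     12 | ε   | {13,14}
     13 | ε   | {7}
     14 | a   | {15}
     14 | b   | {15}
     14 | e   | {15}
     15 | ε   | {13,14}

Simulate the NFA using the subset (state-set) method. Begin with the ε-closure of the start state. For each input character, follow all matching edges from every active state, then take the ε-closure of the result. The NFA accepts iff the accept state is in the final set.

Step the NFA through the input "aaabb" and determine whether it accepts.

S₀ = ε-closure({0}) = {0,1,2,3,4,6,7,8,9,10,12,13,14}
'a' @ 1: {1,7,13,14,15}  ✓accept
'a' @ 2: {1,7,13,14,15}  ✓accept
'a' @ 3: {1,7,13,14,15}  ✓accept
'b' @ 4: {1,7,13,14,15}  ✓accept
'b' @ 5: {1,7,13,14,15}  ✓accept
end set {1,7,13,14,15} — state 1 in

Answer: ACCEPT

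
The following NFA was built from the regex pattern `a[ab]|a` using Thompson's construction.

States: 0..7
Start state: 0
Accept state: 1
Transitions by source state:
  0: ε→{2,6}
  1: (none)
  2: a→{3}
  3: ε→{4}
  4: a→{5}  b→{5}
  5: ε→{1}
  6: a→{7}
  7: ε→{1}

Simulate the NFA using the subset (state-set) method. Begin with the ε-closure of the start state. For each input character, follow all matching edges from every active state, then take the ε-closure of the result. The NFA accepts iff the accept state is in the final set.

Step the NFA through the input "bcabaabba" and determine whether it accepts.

start: ε-closure({0}) = {0,2,6}
'b' @ 1: {}  — dead — no transitions
rest 'cabaabba' ignored (set empty)
after full input: {}  (accept=1 not in)

Answer: REJECT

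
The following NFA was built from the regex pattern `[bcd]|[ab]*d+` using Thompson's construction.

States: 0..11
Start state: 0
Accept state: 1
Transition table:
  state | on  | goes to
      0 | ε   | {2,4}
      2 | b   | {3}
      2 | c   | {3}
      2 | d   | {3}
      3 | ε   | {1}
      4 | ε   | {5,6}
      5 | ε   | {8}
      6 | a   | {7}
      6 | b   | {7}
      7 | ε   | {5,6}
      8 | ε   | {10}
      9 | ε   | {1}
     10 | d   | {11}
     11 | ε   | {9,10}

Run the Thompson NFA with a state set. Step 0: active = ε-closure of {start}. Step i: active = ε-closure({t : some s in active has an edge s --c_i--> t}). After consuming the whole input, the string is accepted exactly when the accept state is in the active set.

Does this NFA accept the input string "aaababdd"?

S₀ = ε-closure({0}) = {0,2,4,5,6,8,10}
'a' @ 1: {5,6,7,8,10}
'a' @ 2: {5,6,7,8,10}
'a' @ 3: {5,6,7,8,10}
'b' @ 4: {5,6,7,8,10}
'a' @ 5: {5,6,7,8,10}
'b' @ 6: {5,6,7,8,10}
'd' @ 7: {1,9,10,11}  (accept∈set)
'd' @ 8: {1,9,10,11}  (accept∈set)
final: {1,9,10,11}; accept 1 in set

Answer: ACCEPT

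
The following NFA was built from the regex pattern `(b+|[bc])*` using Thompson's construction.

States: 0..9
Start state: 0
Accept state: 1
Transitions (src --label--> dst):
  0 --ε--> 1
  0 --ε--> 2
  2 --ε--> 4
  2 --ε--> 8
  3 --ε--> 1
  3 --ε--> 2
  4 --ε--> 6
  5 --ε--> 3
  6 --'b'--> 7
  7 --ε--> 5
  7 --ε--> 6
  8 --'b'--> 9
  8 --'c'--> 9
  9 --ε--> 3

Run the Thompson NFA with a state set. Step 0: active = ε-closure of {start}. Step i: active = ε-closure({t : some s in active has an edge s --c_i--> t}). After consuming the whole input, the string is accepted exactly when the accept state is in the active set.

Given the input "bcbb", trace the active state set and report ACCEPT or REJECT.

Answer: ACCEPT

Trace:
start: ε-closure({0}) = {0,1,2,4,6,8}
'b' @ 1: {1,2,3,4,5,6,7,8,9}  [accepting]
'c' @ 2: {1,2,3,4,6,8,9}  [accepting]
'b' @ 3: {1,2,3,4,5,6,7,8,9}  [accepting]
'b' @ 4: {1,2,3,4,5,6,7,8,9}  [accepting]
final: {1,2,3,4,5,6,7,8,9}; accept 1 in set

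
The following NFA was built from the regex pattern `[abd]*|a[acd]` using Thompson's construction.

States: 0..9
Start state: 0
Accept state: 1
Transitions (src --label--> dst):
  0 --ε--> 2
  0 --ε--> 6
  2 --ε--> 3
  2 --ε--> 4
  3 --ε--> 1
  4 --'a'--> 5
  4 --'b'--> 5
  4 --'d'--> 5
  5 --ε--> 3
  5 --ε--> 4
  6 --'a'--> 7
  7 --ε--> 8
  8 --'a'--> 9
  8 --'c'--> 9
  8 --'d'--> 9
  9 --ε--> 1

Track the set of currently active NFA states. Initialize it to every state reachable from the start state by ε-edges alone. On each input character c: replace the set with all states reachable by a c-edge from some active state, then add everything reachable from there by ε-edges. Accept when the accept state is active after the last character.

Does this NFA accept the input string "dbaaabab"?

Answer: ACCEPT

Steps:
S₀ = ε-closure({0}) = {0,1,2,3,4,6}
'd' @ 1: {1,3,4,5}  (accept∈set)
'b' @ 2: {1,3,4,5}  (accept∈set)
'a' @ 3: {1,3,4,5}  (accept∈set)
'a' @ 4: {1,3,4,5}  (accept∈set)
'a' @ 5: {1,3,4,5}  (accept∈set)
'b' @ 6: {1,3,4,5}  (accept∈set)
'a' @ 7: {1,3,4,5}  (accept∈set)
'b' @ 8: {1,3,4,5}  (accept∈set)
after full input: {1,3,4,5}  (accept=1 in)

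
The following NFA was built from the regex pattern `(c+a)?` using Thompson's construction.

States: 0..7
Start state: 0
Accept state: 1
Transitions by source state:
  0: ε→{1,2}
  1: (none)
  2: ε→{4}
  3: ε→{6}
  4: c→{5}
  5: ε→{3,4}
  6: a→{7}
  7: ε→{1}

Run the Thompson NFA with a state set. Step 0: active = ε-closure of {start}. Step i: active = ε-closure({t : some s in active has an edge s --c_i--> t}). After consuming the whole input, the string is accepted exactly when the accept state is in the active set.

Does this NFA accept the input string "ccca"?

initial (ε-close {0}): {0,1,2,4}
'c' @ 1: {3,4,5,6}
'c' @ 2: {3,4,5,6}
'c' @ 3: {3,4,5,6}
'a' @ 4: {1,7}  (accept∈set)
end set {1,7} — state 1 in

Answer: ACCEPT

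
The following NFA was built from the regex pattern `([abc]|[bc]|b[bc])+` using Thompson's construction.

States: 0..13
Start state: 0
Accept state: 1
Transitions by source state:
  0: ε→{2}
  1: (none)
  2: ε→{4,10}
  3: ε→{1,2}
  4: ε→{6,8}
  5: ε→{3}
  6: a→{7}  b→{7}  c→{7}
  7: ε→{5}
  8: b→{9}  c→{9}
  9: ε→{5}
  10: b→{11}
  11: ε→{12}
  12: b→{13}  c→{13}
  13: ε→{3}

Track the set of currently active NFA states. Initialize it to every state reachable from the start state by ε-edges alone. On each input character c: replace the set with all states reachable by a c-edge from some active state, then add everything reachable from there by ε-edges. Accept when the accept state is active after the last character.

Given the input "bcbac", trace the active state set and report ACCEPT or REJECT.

S₀ = ε-closure({0}) = {0,2,4,6,8,10}
'b' @ 1: {1,2,3,4,5,6,7,8,9,10,11,12}  ✓accept
'c' @ 2: {1,2,3,4,5,6,7,8,9,10,13}  ✓accept
'b' @ 3: {1,2,3,4,5,6,7,8,9,10,11,12}  ✓accept
'a' @ 4: {1,2,3,4,5,6,7,8,10}  ✓accept
'c' @ 5: {1,2,3,4,5,6,7,8,9,10}  ✓accept
final: {1,2,3,4,5,6,7,8,9,10}; accept 1 in set

Answer: ACCEPT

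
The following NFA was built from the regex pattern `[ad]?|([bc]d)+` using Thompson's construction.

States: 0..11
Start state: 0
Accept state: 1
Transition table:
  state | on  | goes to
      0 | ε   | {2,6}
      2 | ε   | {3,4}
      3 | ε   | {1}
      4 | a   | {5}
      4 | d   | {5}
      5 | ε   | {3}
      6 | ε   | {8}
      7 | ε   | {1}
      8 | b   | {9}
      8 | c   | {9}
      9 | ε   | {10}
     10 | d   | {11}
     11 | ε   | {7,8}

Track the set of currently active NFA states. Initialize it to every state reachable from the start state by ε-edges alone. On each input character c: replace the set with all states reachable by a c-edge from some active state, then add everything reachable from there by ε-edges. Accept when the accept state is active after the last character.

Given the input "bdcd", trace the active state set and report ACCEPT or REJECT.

Answer: ACCEPT

Trace:
initial (ε-close {0}): {0,1,2,3,4,6,8}
'b' @ 1: {9,10}
'd' @ 2: {1,7,8,11}  (accept∈set)
'c' @ 3: {9,10}
'd' @ 4: {1,7,8,11}  (accept∈set)
after full input: {1,7,8,11}  (accept=1 in)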